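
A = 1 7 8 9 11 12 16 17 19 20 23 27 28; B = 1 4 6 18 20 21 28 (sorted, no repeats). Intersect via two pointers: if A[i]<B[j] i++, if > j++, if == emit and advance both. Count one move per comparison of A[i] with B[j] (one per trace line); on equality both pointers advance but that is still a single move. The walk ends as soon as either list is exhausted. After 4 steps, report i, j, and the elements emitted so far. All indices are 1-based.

i=3, j=4, emitted=[1]

[i=1,j=1] 1==1 emit → i++,j++
[i=2,j=2] 7>4 → j++
[i=2,j=3] 7>6 → j++
[i=2,j=4] 7<18 → i++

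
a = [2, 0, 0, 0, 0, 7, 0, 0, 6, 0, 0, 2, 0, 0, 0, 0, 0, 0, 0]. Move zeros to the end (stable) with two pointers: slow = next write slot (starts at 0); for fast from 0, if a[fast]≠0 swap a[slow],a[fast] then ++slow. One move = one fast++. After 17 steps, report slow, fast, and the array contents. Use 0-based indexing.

(s=0,f=0) a[fast]=2≠0 swap→a[0]=2 → slow++,fast++
(s=1,f=1) a[fast]=0 → fast++
(s=1,f=2) a[fast]=0 → fast++
(s=1,f=3) a[fast]=0 → fast++
(s=1,f=4) a[fast]=0 → fast++
(s=1,f=5) a[fast]=7≠0 swap→a[1]=7 → slow++,fast++
(s=2,f=6) a[fast]=0 → fast++
(s=2,f=7) a[fast]=0 → fast++
(s=2,f=8) a[fast]=6≠0 swap→a[2]=6 → slow++,fast++
(s=3,f=9) a[fast]=0 → fast++
(s=3,f=10) a[fast]=0 → fast++
(s=3,f=11) a[fast]=2≠0 swap→a[3]=2 → slow++,fast++
(s=4,f=12) a[fast]=0 → fast++
(s=4,f=13) a[fast]=0 → fast++
(s=4,f=14) a[fast]=0 → fast++
(s=4,f=15) a[fast]=0 → fast++
(s=4,f=16) a[fast]=0 → fast++

slow=4, fast=17, a=[2, 7, 6, 2, 0, 0, 0, 0, 0, 0, 0, 0, 0, 0, 0, 0, 0, 0, 0]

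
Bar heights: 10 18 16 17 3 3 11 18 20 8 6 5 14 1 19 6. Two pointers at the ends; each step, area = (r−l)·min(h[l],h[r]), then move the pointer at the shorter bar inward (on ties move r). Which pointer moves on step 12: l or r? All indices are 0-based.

r

l=0 r=15: min(10,6)*15=90 best=90 *, r--
l=0 r=14: min(10,19)*14=140 best=140 *, l++
l=1 r=14: min(18,19)*13=234 best=234 *, l++
l=2 r=14: min(16,19)*12=192 best=234, l++
l=3 r=14: min(17,19)*11=187 best=234, l++
l=4 r=14: min(3,19)*10=30 best=234, l++
l=5 r=14: min(3,19)*9=27 best=234, l++
l=6 r=14: min(11,19)*8=88 best=234, l++
l=7 r=14: min(18,19)*7=126 best=234, l++
l=8 r=14: min(20,19)*6=114 best=234, r--
l=8 r=13: min(20,1)*5=5 best=234, r--
l=8 r=12: min(20,14)*4=56 best=234, r--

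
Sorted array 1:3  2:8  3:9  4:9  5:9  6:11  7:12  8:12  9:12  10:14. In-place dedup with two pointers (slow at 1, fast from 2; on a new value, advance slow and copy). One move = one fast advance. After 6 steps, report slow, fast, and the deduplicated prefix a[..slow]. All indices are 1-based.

slow=5, fast=8, prefix=[3, 8, 9, 11, 12]

slow=1 fast=2: a[fast]=8≠a[slow]=3 write a[2]=8, slow++,fast++
slow=2 fast=3: a[fast]=9≠a[slow]=8 write a[3]=9, slow++,fast++
slow=3 fast=4: a[fast]=9=a[slow] dup, fast++
slow=3 fast=5: a[fast]=9=a[slow] dup, fast++
slow=3 fast=6: a[fast]=11≠a[slow]=9 write a[4]=11, slow++,fast++
slow=4 fast=7: a[fast]=12≠a[slow]=11 write a[5]=12, slow++,fast++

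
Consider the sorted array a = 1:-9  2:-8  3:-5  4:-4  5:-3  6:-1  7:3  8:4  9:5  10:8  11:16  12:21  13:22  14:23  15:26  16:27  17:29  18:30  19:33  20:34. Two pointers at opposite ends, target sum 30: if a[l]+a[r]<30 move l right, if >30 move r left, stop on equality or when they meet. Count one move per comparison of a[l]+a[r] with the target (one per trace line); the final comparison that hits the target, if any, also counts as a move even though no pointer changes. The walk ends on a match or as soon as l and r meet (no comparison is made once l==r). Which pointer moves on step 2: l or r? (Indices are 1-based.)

l=1 r=20: -9+34=25 <30, l++
l=2 r=20: -8+34=26 <30, l++

l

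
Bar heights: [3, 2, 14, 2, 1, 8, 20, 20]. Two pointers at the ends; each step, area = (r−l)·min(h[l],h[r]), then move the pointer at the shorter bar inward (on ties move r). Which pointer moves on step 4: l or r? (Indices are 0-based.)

l=0 r=7: min(3,20)*7=21 best=21 *, l++
l=1 r=7: min(2,20)*6=12 best=21, l++
l=2 r=7: min(14,20)*5=70 best=70 *, l++
l=3 r=7: min(2,20)*4=8 best=70, l++

l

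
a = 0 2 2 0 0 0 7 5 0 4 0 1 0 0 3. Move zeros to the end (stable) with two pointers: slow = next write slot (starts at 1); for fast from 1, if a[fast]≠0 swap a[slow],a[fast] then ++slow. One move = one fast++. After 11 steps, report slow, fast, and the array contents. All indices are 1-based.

(s=1,f=1) a[fast]=0 → fast++
(s=1,f=2) a[fast]=2≠0 swap→a[1]=2 → slow++,fast++
(s=2,f=3) a[fast]=2≠0 swap→a[2]=2 → slow++,fast++
(s=3,f=4) a[fast]=0 → fast++
(s=3,f=5) a[fast]=0 → fast++
(s=3,f=6) a[fast]=0 → fast++
(s=3,f=7) a[fast]=7≠0 swap→a[3]=7 → slow++,fast++
(s=4,f=8) a[fast]=5≠0 swap→a[4]=5 → slow++,fast++
(s=5,f=9) a[fast]=0 → fast++
(s=5,f=10) a[fast]=4≠0 swap→a[5]=4 → slow++,fast++
(s=6,f=11) a[fast]=0 → fast++

slow=6, fast=12, a=[2, 2, 7, 5, 4, 0, 0, 0, 0, 0, 0, 1, 0, 0, 3]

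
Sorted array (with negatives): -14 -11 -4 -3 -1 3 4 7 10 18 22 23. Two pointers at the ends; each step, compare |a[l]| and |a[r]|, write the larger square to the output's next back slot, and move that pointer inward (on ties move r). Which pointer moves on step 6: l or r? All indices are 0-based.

r

l=0 r=11: |-14|<=|23| out[11]=529, r--
l=0 r=10: |-14|<=|22| out[10]=484, r--
l=0 r=9: |-14|<=|18| out[9]=324, r--
l=0 r=8: |-14|>|10| out[8]=196, l++
l=1 r=8: |-11|>|10| out[7]=121, l++
l=2 r=8: |-4|<=|10| out[6]=100, r--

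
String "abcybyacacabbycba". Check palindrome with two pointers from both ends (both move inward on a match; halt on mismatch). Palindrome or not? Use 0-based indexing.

not a palindrome (mismatch at 5,11)

l=0 r=16: 'a'=='a', l++,r--
l=1 r=15: 'b'=='b', l++,r--
l=2 r=14: 'c'=='c', l++,r--
l=3 r=13: 'y'=='y', l++,r--
l=4 r=12: 'b'=='b', l++,r--
l=5 r=11: 'y'!='b', stop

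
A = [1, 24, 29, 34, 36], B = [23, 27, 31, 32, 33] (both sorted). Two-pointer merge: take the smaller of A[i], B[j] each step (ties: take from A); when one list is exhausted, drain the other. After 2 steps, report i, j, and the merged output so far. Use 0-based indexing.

i=1, j=1, merged so far=[1, 23]

[i=0,j=0] A[i]=1<=B[j]=23 take 1 → i++
[i=1,j=0] A[i]=24>B[j]=23 take 23 → j++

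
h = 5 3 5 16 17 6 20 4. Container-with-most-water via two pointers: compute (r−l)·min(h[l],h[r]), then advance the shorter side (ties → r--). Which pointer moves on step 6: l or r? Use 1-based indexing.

l

l=1 r=8: min(5,4)*7=28 best=28 *, r--
l=1 r=7: min(5,20)*6=30 best=30 *, l++
l=2 r=7: min(3,20)*5=15 best=30, l++
l=3 r=7: min(5,20)*4=20 best=30, l++
l=4 r=7: min(16,20)*3=48 best=48 *, l++
l=5 r=7: min(17,20)*2=34 best=48, l++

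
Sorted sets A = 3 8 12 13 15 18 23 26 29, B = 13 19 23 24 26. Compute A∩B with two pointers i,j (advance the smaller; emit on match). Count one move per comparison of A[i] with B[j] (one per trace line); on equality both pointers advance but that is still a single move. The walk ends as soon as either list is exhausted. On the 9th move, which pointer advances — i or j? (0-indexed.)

j

i=0 j=0: 3<13, i++
i=1 j=0: 8<13, i++
i=2 j=0: 12<13, i++
i=3 j=0: 13==13 emit, i++,j++
i=4 j=1: 15<19, i++
i=5 j=1: 18<19, i++
i=6 j=1: 23>19, j++
i=6 j=2: 23==23 emit, i++,j++
i=7 j=3: 26>24, j++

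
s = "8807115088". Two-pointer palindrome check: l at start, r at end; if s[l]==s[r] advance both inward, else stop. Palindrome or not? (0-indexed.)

l=0 r=9: '8'=='8', l++,r--
l=1 r=8: '8'=='8', l++,r--
l=2 r=7: '0'=='0', l++,r--
l=3 r=6: '7'!='5', stop

not a palindrome (mismatch at 3,6)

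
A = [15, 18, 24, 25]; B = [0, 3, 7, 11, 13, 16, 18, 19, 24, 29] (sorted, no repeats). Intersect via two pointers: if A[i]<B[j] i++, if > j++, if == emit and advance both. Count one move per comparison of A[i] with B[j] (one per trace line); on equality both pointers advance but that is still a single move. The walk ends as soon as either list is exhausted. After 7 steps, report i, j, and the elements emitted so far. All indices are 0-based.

i=0 j=0: 15>0, j++
i=0 j=1: 15>3, j++
i=0 j=2: 15>7, j++
i=0 j=3: 15>11, j++
i=0 j=4: 15>13, j++
i=0 j=5: 15<16, i++
i=1 j=5: 18>16, j++

i=1, j=6, emitted=[]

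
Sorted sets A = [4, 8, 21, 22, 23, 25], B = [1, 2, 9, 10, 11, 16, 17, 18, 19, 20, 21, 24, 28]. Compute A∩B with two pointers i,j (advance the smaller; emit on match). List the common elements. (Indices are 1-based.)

intersection = [21]

[i=1,j=1] 4>1 → j++
[i=1,j=2] 4>2 → j++
[i=1,j=3] 4<9 → i++
[i=2,j=3] 8<9 → i++
[i=3,j=3] 21>9 → j++
[i=3,j=4] 21>10 → j++
[i=3,j=5] 21>11 → j++
[i=3,j=6] 21>16 → j++
[i=3,j=7] 21>17 → j++
[i=3,j=8] 21>18 → j++
[i=3,j=9] 21>19 → j++
[i=3,j=10] 21>20 → j++
[i=3,j=11] 21==21 emit → i++,j++
[i=4,j=12] 22<24 → i++
[i=5,j=12] 23<24 → i++
[i=6,j=12] 25>24 → j++
[i=6,j=13] 25<28 → i++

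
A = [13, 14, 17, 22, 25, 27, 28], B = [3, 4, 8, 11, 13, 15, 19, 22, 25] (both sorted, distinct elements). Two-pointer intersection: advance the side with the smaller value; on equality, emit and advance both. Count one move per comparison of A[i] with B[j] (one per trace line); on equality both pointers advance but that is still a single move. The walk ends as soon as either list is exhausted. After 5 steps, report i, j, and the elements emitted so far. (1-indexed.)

i=2, j=6, emitted=[13]

[i=1,j=1] 13>3 → j++
[i=1,j=2] 13>4 → j++
[i=1,j=3] 13>8 → j++
[i=1,j=4] 13>11 → j++
[i=1,j=5] 13==13 emit → i++,j++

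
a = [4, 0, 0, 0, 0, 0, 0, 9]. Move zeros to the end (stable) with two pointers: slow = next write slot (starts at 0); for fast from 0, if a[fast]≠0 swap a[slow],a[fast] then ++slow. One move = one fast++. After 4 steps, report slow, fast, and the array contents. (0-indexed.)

slow=0 fast=0: a[fast]=4≠0 swap→a[0]=4, slow++,fast++
slow=1 fast=1: a[fast]=0, fast++
slow=1 fast=2: a[fast]=0, fast++
slow=1 fast=3: a[fast]=0, fast++

slow=1, fast=4, a=[4, 0, 0, 0, 0, 0, 0, 9]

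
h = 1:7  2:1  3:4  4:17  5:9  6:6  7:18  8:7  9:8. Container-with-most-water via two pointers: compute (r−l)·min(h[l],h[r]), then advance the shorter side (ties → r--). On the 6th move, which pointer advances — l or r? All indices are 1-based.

l=1 r=9: min(7,8)*8=56 best=56 *, l++
l=2 r=9: min(1,8)*7=7 best=56, l++
l=3 r=9: min(4,8)*6=24 best=56, l++
l=4 r=9: min(17,8)*5=40 best=56, r--
l=4 r=8: min(17,7)*4=28 best=56, r--
l=4 r=7: min(17,18)*3=51 best=56, l++

l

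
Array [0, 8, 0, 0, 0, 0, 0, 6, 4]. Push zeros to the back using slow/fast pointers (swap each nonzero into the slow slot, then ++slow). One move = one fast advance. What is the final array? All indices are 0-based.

(s=0,f=0) a[fast]=0 → fast++
(s=0,f=1) a[fast]=8≠0 swap→a[0]=8 → slow++,fast++
(s=1,f=2) a[fast]=0 → fast++
(s=1,f=3) a[fast]=0 → fast++
(s=1,f=4) a[fast]=0 → fast++
(s=1,f=5) a[fast]=0 → fast++
(s=1,f=6) a[fast]=0 → fast++
(s=1,f=7) a[fast]=6≠0 swap→a[1]=6 → slow++,fast++
(s=2,f=8) a[fast]=4≠0 swap→a[2]=4 → slow++,fast++

[8, 6, 4, 0, 0, 0, 0, 0, 0]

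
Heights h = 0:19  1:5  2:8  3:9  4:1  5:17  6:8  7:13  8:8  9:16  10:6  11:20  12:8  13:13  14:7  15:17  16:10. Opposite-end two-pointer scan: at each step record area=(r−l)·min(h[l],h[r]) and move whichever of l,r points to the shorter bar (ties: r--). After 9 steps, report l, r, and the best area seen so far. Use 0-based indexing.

[0,16] min(19,10)*16=160 best=160 * → r--
[0,15] min(19,17)*15=255 best=255 * → r--
[0,14] min(19,7)*14=98 best=255 → r--
[0,13] min(19,13)*13=169 best=255 → r--
[0,12] min(19,8)*12=96 best=255 → r--
[0,11] min(19,20)*11=209 best=255 → l++
[1,11] min(5,20)*10=50 best=255 → l++
[2,11] min(8,20)*9=72 best=255 → l++
[3,11] min(9,20)*8=72 best=255 → l++

l=4, r=11, best area=255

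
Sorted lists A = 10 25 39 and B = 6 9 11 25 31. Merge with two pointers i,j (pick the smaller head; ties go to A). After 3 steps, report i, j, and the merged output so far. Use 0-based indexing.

i=1, j=2, merged so far=[6, 9, 10]

i=0 j=0: A[i]=10>B[j]=6 take 6, j++
i=0 j=1: A[i]=10>B[j]=9 take 9, j++
i=0 j=2: A[i]=10<=B[j]=11 take 10, i++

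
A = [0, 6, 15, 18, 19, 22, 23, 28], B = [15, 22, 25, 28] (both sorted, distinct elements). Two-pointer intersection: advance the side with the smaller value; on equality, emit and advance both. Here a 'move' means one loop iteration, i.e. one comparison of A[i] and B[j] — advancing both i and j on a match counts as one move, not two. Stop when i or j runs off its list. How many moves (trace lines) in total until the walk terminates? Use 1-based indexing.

9 moves

[i=1,j=1] 0<15 → i++
[i=2,j=1] 6<15 → i++
[i=3,j=1] 15==15 emit → i++,j++
[i=4,j=2] 18<22 → i++
[i=5,j=2] 19<22 → i++
[i=6,j=2] 22==22 emit → i++,j++
[i=7,j=3] 23<25 → i++
[i=8,j=3] 28>25 → j++
[i=8,j=4] 28==28 emit → i++,j++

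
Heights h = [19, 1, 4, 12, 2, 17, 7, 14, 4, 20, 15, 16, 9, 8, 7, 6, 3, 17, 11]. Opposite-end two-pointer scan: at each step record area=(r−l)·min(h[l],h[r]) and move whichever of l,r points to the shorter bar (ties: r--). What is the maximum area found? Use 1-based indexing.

[1,19] min(19,11)*18=198 best=198 * → r--
[1,18] min(19,17)*17=289 best=289 * → r--
[1,17] min(19,3)*16=48 best=289 → r--
[1,16] min(19,6)*15=90 best=289 → r--
[1,15] min(19,7)*14=98 best=289 → r--
[1,14] min(19,8)*13=104 best=289 → r--
[1,13] min(19,9)*12=108 best=289 → r--
[1,12] min(19,16)*11=176 best=289 → r--
[1,11] min(19,15)*10=150 best=289 → r--
[1,10] min(19,20)*9=171 best=289 → l++
[2,10] min(1,20)*8=8 best=289 → l++
[3,10] min(4,20)*7=28 best=289 → l++
[4,10] min(12,20)*6=72 best=289 → l++
[5,10] min(2,20)*5=10 best=289 → l++
[6,10] min(17,20)*4=68 best=289 → l++
[7,10] min(7,20)*3=21 best=289 → l++
[8,10] min(14,20)*2=28 best=289 → l++
[9,10] min(4,20)*1=4 best=289 → l++

max area = 289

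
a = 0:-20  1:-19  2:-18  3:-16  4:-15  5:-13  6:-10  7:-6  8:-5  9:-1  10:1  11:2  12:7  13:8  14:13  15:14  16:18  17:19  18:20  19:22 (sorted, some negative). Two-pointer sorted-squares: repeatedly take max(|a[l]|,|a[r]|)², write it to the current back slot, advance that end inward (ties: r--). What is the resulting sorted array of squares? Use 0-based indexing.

[0,19] |-20|<=|22| out[19]=484 → r--
[0,18] |-20|<=|20| out[18]=400 → r--
[0,17] |-20|>|19| out[17]=400 → l++
[1,17] |-19|<=|19| out[16]=361 → r--
[1,16] |-19|>|18| out[15]=361 → l++
[2,16] |-18|<=|18| out[14]=324 → r--
[2,15] |-18|>|14| out[13]=324 → l++
[3,15] |-16|>|14| out[12]=256 → l++
[4,15] |-15|>|14| out[11]=225 → l++
[5,15] |-13|<=|14| out[10]=196 → r--
[5,14] |-13|<=|13| out[9]=169 → r--
[5,13] |-13|>|8| out[8]=169 → l++
[6,13] |-10|>|8| out[7]=100 → l++
[7,13] |-6|<=|8| out[6]=64 → r--
[7,12] |-6|<=|7| out[5]=49 → r--
[7,11] |-6|>|2| out[4]=36 → l++
[8,11] |-5|>|2| out[3]=25 → l++
[9,11] |-1|<=|2| out[2]=4 → r--
[9,10] |-1|<=|1| out[1]=1 → r--
[9,9] |-1|<=|-1| out[0]=1 → r--

[1, 1, 4, 25, 36, 49, 64, 100, 169, 169, 196, 225, 256, 324, 324, 361, 361, 400, 400, 484]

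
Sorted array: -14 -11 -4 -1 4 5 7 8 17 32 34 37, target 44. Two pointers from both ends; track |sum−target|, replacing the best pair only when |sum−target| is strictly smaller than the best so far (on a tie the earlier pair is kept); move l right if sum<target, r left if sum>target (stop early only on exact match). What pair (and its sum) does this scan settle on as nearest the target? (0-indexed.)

[0,11] -14+37=23 d=21 * → l++
[1,11] -11+37=26 d=18 * → l++
[2,11] -4+37=33 d=11 * → l++
[3,11] -1+37=36 d=8 * → l++
[4,11] 4+37=41 d=3 * → l++
[5,11] 5+37=42 d=2 * → l++
[6,11] 7+37=44 d=0 * → stop

pair (7, 37) with sum 44 (|Δ|=0)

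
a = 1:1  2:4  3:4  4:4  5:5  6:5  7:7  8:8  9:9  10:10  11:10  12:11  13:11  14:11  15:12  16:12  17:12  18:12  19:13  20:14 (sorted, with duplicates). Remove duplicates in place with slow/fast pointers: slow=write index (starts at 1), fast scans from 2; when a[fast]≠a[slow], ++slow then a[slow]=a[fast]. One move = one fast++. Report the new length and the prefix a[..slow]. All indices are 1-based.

length 11; prefix = [1, 4, 5, 7, 8, 9, 10, 11, 12, 13, 14]

slow=1 fast=2: a[fast]=4≠a[slow]=1 write a[2]=4, slow++,fast++
slow=2 fast=3: a[fast]=4=a[slow] dup, fast++
slow=2 fast=4: a[fast]=4=a[slow] dup, fast++
slow=2 fast=5: a[fast]=5≠a[slow]=4 write a[3]=5, slow++,fast++
slow=3 fast=6: a[fast]=5=a[slow] dup, fast++
slow=3 fast=7: a[fast]=7≠a[slow]=5 write a[4]=7, slow++,fast++
slow=4 fast=8: a[fast]=8≠a[slow]=7 write a[5]=8, slow++,fast++
slow=5 fast=9: a[fast]=9≠a[slow]=8 write a[6]=9, slow++,fast++
slow=6 fast=10: a[fast]=10≠a[slow]=9 write a[7]=10, slow++,fast++
slow=7 fast=11: a[fast]=10=a[slow] dup, fast++
slow=7 fast=12: a[fast]=11≠a[slow]=10 write a[8]=11, slow++,fast++
slow=8 fast=13: a[fast]=11=a[slow] dup, fast++
slow=8 fast=14: a[fast]=11=a[slow] dup, fast++
slow=8 fast=15: a[fast]=12≠a[slow]=11 write a[9]=12, slow++,fast++
slow=9 fast=16: a[fast]=12=a[slow] dup, fast++
slow=9 fast=17: a[fast]=12=a[slow] dup, fast++
slow=9 fast=18: a[fast]=12=a[slow] dup, fast++
slow=9 fast=19: a[fast]=13≠a[slow]=12 write a[10]=13, slow++,fast++
slow=10 fast=20: a[fast]=14≠a[slow]=13 write a[11]=14, slow++,fast++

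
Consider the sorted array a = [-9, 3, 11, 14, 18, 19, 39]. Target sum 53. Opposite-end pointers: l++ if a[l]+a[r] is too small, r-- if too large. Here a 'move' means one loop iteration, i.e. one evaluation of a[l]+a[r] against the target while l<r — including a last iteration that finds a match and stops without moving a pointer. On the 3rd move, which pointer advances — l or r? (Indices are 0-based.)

l

[0,6] -9+39=30 <53 → l++
[1,6] 3+39=42 <53 → l++
[2,6] 11+39=50 <53 → l++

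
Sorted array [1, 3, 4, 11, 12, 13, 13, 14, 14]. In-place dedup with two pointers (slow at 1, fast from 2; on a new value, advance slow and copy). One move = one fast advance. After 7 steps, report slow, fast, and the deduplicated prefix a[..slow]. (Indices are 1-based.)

slow=7, fast=9, prefix=[1, 3, 4, 11, 12, 13, 14]

slow=1 fast=2: a[fast]=3≠a[slow]=1 write a[2]=3, slow++,fast++
slow=2 fast=3: a[fast]=4≠a[slow]=3 write a[3]=4, slow++,fast++
slow=3 fast=4: a[fast]=11≠a[slow]=4 write a[4]=11, slow++,fast++
slow=4 fast=5: a[fast]=12≠a[slow]=11 write a[5]=12, slow++,fast++
slow=5 fast=6: a[fast]=13≠a[slow]=12 write a[6]=13, slow++,fast++
slow=6 fast=7: a[fast]=13=a[slow] dup, fast++
slow=6 fast=8: a[fast]=14≠a[slow]=13 write a[7]=14, slow++,fast++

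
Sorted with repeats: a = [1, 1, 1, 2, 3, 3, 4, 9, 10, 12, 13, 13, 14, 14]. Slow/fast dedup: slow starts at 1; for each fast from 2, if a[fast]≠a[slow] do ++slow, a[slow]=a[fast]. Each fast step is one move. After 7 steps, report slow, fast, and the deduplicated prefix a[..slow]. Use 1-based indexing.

slow=5, fast=9, prefix=[1, 2, 3, 4, 9]

(s=1,f=2) a[fast]=1=a[slow] dup → fast++
(s=1,f=3) a[fast]=1=a[slow] dup → fast++
(s=1,f=4) a[fast]=2≠a[slow]=1 write a[2]=2 → slow++,fast++
(s=2,f=5) a[fast]=3≠a[slow]=2 write a[3]=3 → slow++,fast++
(s=3,f=6) a[fast]=3=a[slow] dup → fast++
(s=3,f=7) a[fast]=4≠a[slow]=3 write a[4]=4 → slow++,fast++
(s=4,f=8) a[fast]=9≠a[slow]=4 write a[5]=9 → slow++,fast++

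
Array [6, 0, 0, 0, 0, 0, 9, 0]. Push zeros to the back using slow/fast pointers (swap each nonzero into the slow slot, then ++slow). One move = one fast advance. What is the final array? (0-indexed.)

(s=0,f=0) a[fast]=6≠0 swap→a[0]=6 → slow++,fast++
(s=1,f=1) a[fast]=0 → fast++
(s=1,f=2) a[fast]=0 → fast++
(s=1,f=3) a[fast]=0 → fast++
(s=1,f=4) a[fast]=0 → fast++
(s=1,f=5) a[fast]=0 → fast++
(s=1,f=6) a[fast]=9≠0 swap→a[1]=9 → slow++,fast++
(s=2,f=7) a[fast]=0 → fast++

[6, 9, 0, 0, 0, 0, 0, 0]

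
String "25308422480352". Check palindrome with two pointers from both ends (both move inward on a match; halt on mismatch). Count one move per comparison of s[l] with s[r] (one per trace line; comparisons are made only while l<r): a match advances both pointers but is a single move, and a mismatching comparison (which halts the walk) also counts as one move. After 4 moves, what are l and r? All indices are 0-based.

l=4, r=9

l=0 r=13: '2'=='2', l++,r--
l=1 r=12: '5'=='5', l++,r--
l=2 r=11: '3'=='3', l++,r--
l=3 r=10: '0'=='0', l++,r--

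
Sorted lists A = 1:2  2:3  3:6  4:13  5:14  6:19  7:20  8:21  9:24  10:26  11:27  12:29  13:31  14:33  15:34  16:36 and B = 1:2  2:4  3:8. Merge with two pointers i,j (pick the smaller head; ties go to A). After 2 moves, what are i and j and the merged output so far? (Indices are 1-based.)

i=2, j=2, merged so far=[2, 2]

[i=1,j=1] A[i]=2<=B[j]=2 take 2 → i++
[i=2,j=1] A[i]=3>B[j]=2 take 2 → j++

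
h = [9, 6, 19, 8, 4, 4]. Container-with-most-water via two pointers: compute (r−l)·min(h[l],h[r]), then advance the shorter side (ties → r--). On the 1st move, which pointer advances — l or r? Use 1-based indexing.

r

[1,6] min(9,4)*5=20 best=20 * → r--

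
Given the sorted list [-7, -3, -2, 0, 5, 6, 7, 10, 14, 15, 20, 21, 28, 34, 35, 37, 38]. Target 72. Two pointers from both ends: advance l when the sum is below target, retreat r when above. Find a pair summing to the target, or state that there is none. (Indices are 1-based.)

(34, 38)

[1,17] -7+38=31 <72 → l++
[2,17] -3+38=35 <72 → l++
[3,17] -2+38=36 <72 → l++
[4,17] 0+38=38 <72 → l++
[5,17] 5+38=43 <72 → l++
[6,17] 6+38=44 <72 → l++
[7,17] 7+38=45 <72 → l++
[8,17] 10+38=48 <72 → l++
[9,17] 14+38=52 <72 → l++
[10,17] 15+38=53 <72 → l++
[11,17] 20+38=58 <72 → l++
[12,17] 21+38=59 <72 → l++
[13,17] 28+38=66 <72 → l++
[14,17] 34+38=72 → found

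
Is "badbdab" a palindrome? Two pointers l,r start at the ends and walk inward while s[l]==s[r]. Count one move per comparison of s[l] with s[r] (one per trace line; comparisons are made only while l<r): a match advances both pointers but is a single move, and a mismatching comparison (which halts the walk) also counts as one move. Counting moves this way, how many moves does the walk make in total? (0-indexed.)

[0,6] 'b'=='b' → l++,r--
[1,5] 'a'=='a' → l++,r--
[2,4] 'd'=='d' → l++,r--

3 moves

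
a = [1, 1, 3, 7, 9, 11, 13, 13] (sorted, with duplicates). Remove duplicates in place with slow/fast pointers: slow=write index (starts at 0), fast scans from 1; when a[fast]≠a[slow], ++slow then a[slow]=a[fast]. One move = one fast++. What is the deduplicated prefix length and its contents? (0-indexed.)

(s=0,f=1) a[fast]=1=a[slow] dup → fast++
(s=0,f=2) a[fast]=3≠a[slow]=1 write a[1]=3 → slow++,fast++
(s=1,f=3) a[fast]=7≠a[slow]=3 write a[2]=7 → slow++,fast++
(s=2,f=4) a[fast]=9≠a[slow]=7 write a[3]=9 → slow++,fast++
(s=3,f=5) a[fast]=11≠a[slow]=9 write a[4]=11 → slow++,fast++
(s=4,f=6) a[fast]=13≠a[slow]=11 write a[5]=13 → slow++,fast++
(s=5,f=7) a[fast]=13=a[slow] dup → fast++

length 6; prefix = [1, 3, 7, 9, 11, 13]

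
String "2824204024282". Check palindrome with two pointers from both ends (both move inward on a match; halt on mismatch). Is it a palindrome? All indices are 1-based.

[1,13] '2'=='2' → l++,r--
[2,12] '8'=='8' → l++,r--
[3,11] '2'=='2' → l++,r--
[4,10] '4'=='4' → l++,r--
[5,9] '2'=='2' → l++,r--
[6,8] '0'=='0' → l++,r--

palindrome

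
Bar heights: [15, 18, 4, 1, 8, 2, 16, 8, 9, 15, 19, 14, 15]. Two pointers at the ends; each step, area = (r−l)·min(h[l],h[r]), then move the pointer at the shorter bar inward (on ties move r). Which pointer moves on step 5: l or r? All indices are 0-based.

[0,12] min(15,15)*12=180 best=180 * → r--
[0,11] min(15,14)*11=154 best=180 → r--
[0,10] min(15,19)*10=150 best=180 → l++
[1,10] min(18,19)*9=162 best=180 → l++
[2,10] min(4,19)*8=32 best=180 → l++

l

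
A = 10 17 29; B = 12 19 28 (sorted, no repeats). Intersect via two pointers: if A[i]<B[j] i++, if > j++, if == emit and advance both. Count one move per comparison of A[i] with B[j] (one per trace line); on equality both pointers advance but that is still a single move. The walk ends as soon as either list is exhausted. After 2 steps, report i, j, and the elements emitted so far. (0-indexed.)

i=1, j=1, emitted=[]

i=0 j=0: 10<12, i++
i=1 j=0: 17>12, j++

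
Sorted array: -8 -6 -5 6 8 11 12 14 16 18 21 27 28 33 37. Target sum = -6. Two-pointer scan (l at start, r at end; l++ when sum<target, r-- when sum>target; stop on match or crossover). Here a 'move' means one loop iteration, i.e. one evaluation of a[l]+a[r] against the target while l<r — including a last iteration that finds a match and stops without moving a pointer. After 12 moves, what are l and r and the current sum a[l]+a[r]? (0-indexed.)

l=0, r=2, sum=-13

l=0 r=14: -8+37=29 >-6, r--
l=0 r=13: -8+33=25 >-6, r--
l=0 r=12: -8+28=20 >-6, r--
l=0 r=11: -8+27=19 >-6, r--
l=0 r=10: -8+21=13 >-6, r--
l=0 r=9: -8+18=10 >-6, r--
l=0 r=8: -8+16=8 >-6, r--
l=0 r=7: -8+14=6 >-6, r--
l=0 r=6: -8+12=4 >-6, r--
l=0 r=5: -8+11=3 >-6, r--
l=0 r=4: -8+8=0 >-6, r--
l=0 r=3: -8+6=-2 >-6, r--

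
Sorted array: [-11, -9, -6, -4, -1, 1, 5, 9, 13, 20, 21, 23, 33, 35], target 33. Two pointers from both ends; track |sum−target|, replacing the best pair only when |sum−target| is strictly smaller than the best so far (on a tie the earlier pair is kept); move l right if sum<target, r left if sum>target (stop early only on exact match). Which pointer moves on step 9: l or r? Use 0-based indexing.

[0,13] -11+35=24 d=9 * → l++
[1,13] -9+35=26 d=7 * → l++
[2,13] -6+35=29 d=4 * → l++
[3,13] -4+35=31 d=2 * → l++
[4,13] -1+35=34 d=1 * → r--
[4,12] -1+33=32 d=1 → l++
[5,12] 1+33=34 d=1 → r--
[5,11] 1+23=24 d=9 → l++
[6,11] 5+23=28 d=5 → l++

l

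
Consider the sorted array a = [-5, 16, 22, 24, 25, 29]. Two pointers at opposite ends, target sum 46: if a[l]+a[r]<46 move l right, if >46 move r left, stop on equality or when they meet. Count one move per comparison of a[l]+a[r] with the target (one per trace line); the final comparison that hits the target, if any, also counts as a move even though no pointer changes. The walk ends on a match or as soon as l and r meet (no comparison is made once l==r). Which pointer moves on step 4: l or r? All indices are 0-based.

[0,5] -5+29=24 <46 → l++
[1,5] 16+29=45 <46 → l++
[2,5] 22+29=51 >46 → r--
[2,4] 22+25=47 >46 → r--

r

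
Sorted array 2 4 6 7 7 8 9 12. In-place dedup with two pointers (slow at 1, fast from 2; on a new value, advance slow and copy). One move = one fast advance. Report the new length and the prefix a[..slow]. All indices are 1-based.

length 7; prefix = [2, 4, 6, 7, 8, 9, 12]

(s=1,f=2) a[fast]=4≠a[slow]=2 write a[2]=4 → slow++,fast++
(s=2,f=3) a[fast]=6≠a[slow]=4 write a[3]=6 → slow++,fast++
(s=3,f=4) a[fast]=7≠a[slow]=6 write a[4]=7 → slow++,fast++
(s=4,f=5) a[fast]=7=a[slow] dup → fast++
(s=4,f=6) a[fast]=8≠a[slow]=7 write a[5]=8 → slow++,fast++
(s=5,f=7) a[fast]=9≠a[slow]=8 write a[6]=9 → slow++,fast++
(s=6,f=8) a[fast]=12≠a[slow]=9 write a[7]=12 → slow++,fast++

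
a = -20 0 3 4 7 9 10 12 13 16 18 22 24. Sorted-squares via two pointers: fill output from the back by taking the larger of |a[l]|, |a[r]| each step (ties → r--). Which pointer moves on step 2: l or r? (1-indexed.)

r

l=1 r=13: |-20|<=|24| out[13]=576, r--
l=1 r=12: |-20|<=|22| out[12]=484, r--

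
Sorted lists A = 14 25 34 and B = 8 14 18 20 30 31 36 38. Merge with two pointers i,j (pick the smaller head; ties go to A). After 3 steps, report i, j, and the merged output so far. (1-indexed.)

i=2, j=3, merged so far=[8, 14, 14]

i=1 j=1: A[i]=14>B[j]=8 take 8, j++
i=1 j=2: A[i]=14<=B[j]=14 take 14, i++
i=2 j=2: A[i]=25>B[j]=14 take 14, j++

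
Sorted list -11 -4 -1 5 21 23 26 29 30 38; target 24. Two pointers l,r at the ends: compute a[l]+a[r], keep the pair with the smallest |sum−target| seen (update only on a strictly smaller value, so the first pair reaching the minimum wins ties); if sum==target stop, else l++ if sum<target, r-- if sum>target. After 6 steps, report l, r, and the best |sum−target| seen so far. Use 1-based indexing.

l=3, r=6, best |Δ|=1

[1,10] -11+38=27 d=3 * → r--
[1,9] -11+30=19 d=5 → l++
[2,9] -4+30=26 d=2 * → r--
[2,8] -4+29=25 d=1 * → r--
[2,7] -4+26=22 d=2 → l++
[3,7] -1+26=25 d=1 → r--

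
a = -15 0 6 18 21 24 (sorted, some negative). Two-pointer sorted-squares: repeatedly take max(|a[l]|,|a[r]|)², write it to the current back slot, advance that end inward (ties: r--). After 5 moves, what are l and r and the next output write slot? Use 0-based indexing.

l=1, r=1, next write slot=0

l=0 r=5: |-15|<=|24| out[5]=576, r--
l=0 r=4: |-15|<=|21| out[4]=441, r--
l=0 r=3: |-15|<=|18| out[3]=324, r--
l=0 r=2: |-15|>|6| out[2]=225, l++
l=1 r=2: |0|<=|6| out[1]=36, r--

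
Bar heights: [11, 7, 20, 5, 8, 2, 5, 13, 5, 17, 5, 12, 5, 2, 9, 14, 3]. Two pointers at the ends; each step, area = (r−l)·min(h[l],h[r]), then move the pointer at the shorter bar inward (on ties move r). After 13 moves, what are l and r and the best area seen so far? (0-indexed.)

[0,16] min(11,3)*16=48 best=48 * → r--
[0,15] min(11,14)*15=165 best=165 * → l++
[1,15] min(7,14)*14=98 best=165 → l++
[2,15] min(20,14)*13=182 best=182 * → r--
[2,14] min(20,9)*12=108 best=182 → r--
[2,13] min(20,2)*11=22 best=182 → r--
[2,12] min(20,5)*10=50 best=182 → r--
[2,11] min(20,12)*9=108 best=182 → r--
[2,10] min(20,5)*8=40 best=182 → r--
[2,9] min(20,17)*7=119 best=182 → r--
[2,8] min(20,5)*6=30 best=182 → r--
[2,7] min(20,13)*5=65 best=182 → r--
[2,6] min(20,5)*4=20 best=182 → r--

l=2, r=5, best area=182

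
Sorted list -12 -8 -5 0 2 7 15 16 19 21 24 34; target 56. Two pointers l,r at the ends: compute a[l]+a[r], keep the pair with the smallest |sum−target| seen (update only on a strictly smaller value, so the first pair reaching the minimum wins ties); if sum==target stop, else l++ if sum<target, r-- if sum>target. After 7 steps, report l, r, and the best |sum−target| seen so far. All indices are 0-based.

l=0 r=11: -12+34=22 d=34 *, l++
l=1 r=11: -8+34=26 d=30 *, l++
l=2 r=11: -5+34=29 d=27 *, l++
l=3 r=11: 0+34=34 d=22 *, l++
l=4 r=11: 2+34=36 d=20 *, l++
l=5 r=11: 7+34=41 d=15 *, l++
l=6 r=11: 15+34=49 d=7 *, l++

l=7, r=11, best |Δ|=7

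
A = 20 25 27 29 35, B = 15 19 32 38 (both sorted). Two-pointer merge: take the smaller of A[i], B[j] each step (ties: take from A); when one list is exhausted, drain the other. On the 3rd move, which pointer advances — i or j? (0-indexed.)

i

i=0 j=0: A[i]=20>B[j]=15 take 15, j++
i=0 j=1: A[i]=20>B[j]=19 take 19, j++
i=0 j=2: A[i]=20<=B[j]=32 take 20, i++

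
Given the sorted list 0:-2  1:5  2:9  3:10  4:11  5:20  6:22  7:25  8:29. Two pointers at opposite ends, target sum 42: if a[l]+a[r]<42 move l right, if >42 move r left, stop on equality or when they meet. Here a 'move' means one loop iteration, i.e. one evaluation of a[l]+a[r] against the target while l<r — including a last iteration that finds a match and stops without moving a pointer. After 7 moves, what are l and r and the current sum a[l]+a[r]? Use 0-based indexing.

[0,8] -2+29=27 <42 → l++
[1,8] 5+29=34 <42 → l++
[2,8] 9+29=38 <42 → l++
[3,8] 10+29=39 <42 → l++
[4,8] 11+29=40 <42 → l++
[5,8] 20+29=49 >42 → r--
[5,7] 20+25=45 >42 → r--

l=5, r=6, sum=42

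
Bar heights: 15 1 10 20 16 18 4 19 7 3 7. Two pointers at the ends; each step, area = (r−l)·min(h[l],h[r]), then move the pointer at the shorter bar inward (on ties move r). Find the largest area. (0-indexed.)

l=0 r=10: min(15,7)*10=70 best=70 *, r--
l=0 r=9: min(15,3)*9=27 best=70, r--
l=0 r=8: min(15,7)*8=56 best=70, r--
l=0 r=7: min(15,19)*7=105 best=105 *, l++
l=1 r=7: min(1,19)*6=6 best=105, l++
l=2 r=7: min(10,19)*5=50 best=105, l++
l=3 r=7: min(20,19)*4=76 best=105, r--
l=3 r=6: min(20,4)*3=12 best=105, r--
l=3 r=5: min(20,18)*2=36 best=105, r--
l=3 r=4: min(20,16)*1=16 best=105, r--

max area = 105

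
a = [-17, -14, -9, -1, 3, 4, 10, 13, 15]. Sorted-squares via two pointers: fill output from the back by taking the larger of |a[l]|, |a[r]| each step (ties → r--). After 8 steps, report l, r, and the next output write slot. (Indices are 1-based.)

l=1 r=9: |-17|>|15| out[9]=289, l++
l=2 r=9: |-14|<=|15| out[8]=225, r--
l=2 r=8: |-14|>|13| out[7]=196, l++
l=3 r=8: |-9|<=|13| out[6]=169, r--
l=3 r=7: |-9|<=|10| out[5]=100, r--
l=3 r=6: |-9|>|4| out[4]=81, l++
l=4 r=6: |-1|<=|4| out[3]=16, r--
l=4 r=5: |-1|<=|3| out[2]=9, r--

l=4, r=4, next write slot=1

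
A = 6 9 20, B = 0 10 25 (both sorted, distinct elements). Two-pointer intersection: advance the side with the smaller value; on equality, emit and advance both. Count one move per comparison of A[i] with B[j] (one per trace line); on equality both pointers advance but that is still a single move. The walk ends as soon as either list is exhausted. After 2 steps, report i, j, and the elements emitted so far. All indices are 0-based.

i=1, j=1, emitted=[]

i=0 j=0: 6>0, j++
i=0 j=1: 6<10, i++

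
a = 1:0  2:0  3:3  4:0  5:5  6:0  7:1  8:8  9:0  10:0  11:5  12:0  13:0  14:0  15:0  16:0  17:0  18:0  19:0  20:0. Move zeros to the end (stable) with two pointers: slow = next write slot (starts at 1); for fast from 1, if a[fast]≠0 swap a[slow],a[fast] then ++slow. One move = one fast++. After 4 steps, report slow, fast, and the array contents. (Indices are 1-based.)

(s=1,f=1) a[fast]=0 → fast++
(s=1,f=2) a[fast]=0 → fast++
(s=1,f=3) a[fast]=3≠0 swap→a[1]=3 → slow++,fast++
(s=2,f=4) a[fast]=0 → fast++

slow=2, fast=5, a=[3, 0, 0, 0, 5, 0, 1, 8, 0, 0, 5, 0, 0, 0, 0, 0, 0, 0, 0, 0]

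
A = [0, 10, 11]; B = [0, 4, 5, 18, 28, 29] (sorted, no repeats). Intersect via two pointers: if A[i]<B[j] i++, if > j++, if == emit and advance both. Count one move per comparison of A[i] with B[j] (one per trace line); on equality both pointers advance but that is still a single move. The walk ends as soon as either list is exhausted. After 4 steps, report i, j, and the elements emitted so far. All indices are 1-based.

[i=1,j=1] 0==0 emit → i++,j++
[i=2,j=2] 10>4 → j++
[i=2,j=3] 10>5 → j++
[i=2,j=4] 10<18 → i++

i=3, j=4, emitted=[0]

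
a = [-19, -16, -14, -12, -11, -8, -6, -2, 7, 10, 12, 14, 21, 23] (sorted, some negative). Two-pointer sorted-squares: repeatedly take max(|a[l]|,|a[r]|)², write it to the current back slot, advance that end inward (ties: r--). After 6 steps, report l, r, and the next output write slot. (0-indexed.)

l=3, r=10, next write slot=7

[0,13] |-19|<=|23| out[13]=529 → r--
[0,12] |-19|<=|21| out[12]=441 → r--
[0,11] |-19|>|14| out[11]=361 → l++
[1,11] |-16|>|14| out[10]=256 → l++
[2,11] |-14|<=|14| out[9]=196 → r--
[2,10] |-14|>|12| out[8]=196 → l++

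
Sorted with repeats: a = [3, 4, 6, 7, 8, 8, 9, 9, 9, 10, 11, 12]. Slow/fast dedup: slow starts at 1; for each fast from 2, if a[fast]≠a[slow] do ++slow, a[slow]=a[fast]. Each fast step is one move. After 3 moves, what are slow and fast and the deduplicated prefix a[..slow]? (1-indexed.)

(s=1,f=2) a[fast]=4≠a[slow]=3 write a[2]=4 → slow++,fast++
(s=2,f=3) a[fast]=6≠a[slow]=4 write a[3]=6 → slow++,fast++
(s=3,f=4) a[fast]=7≠a[slow]=6 write a[4]=7 → slow++,fast++

slow=4, fast=5, prefix=[3, 4, 6, 7]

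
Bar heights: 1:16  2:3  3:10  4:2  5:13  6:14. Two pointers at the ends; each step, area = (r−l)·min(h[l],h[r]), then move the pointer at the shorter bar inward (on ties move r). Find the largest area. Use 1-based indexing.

[1,6] min(16,14)*5=70 best=70 * → r--
[1,5] min(16,13)*4=52 best=70 → r--
[1,4] min(16,2)*3=6 best=70 → r--
[1,3] min(16,10)*2=20 best=70 → r--
[1,2] min(16,3)*1=3 best=70 → r--

max area = 70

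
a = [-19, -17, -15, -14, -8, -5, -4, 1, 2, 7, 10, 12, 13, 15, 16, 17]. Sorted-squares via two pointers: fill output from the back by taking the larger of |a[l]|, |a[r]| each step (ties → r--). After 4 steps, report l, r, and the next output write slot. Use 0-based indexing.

l=2, r=13, next write slot=11

[0,15] |-19|>|17| out[15]=361 → l++
[1,15] |-17|<=|17| out[14]=289 → r--
[1,14] |-17|>|16| out[13]=289 → l++
[2,14] |-15|<=|16| out[12]=256 → r--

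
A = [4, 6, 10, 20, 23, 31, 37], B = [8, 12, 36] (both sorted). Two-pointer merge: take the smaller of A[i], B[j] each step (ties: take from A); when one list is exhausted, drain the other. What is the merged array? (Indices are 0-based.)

i=0 j=0: A[i]=4<=B[j]=8 take 4, i++
i=1 j=0: A[i]=6<=B[j]=8 take 6, i++
i=2 j=0: A[i]=10>B[j]=8 take 8, j++
i=2 j=1: A[i]=10<=B[j]=12 take 10, i++
i=3 j=1: A[i]=20>B[j]=12 take 12, j++
i=3 j=2: A[i]=20<=B[j]=36 take 20, i++
i=4 j=2: A[i]=23<=B[j]=36 take 23, i++
i=5 j=2: A[i]=31<=B[j]=36 take 31, i++
i=6 j=2: A[i]=37>B[j]=36 take 36, j++
i=6 j=3: B done, take A[i]=37, i++

[4, 6, 8, 10, 12, 20, 23, 31, 36, 37]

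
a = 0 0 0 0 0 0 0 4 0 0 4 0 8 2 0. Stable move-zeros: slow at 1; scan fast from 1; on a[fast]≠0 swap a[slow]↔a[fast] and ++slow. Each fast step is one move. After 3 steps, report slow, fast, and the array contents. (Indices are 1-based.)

slow=1 fast=1: a[fast]=0, fast++
slow=1 fast=2: a[fast]=0, fast++
slow=1 fast=3: a[fast]=0, fast++

slow=1, fast=4, a=[0, 0, 0, 0, 0, 0, 0, 4, 0, 0, 4, 0, 8, 2, 0]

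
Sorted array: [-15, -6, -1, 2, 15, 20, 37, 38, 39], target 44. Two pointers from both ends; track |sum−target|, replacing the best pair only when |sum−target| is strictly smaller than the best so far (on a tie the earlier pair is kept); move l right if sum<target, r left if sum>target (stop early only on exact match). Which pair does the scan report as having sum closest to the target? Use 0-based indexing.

pair (2, 39) with sum 41 (|Δ|=3)

[0,8] -15+39=24 d=20 * → l++
[1,8] -6+39=33 d=11 * → l++
[2,8] -1+39=38 d=6 * → l++
[3,8] 2+39=41 d=3 * → l++
[4,8] 15+39=54 d=10 → r--
[4,7] 15+38=53 d=9 → r--
[4,6] 15+37=52 d=8 → r--
[4,5] 15+20=35 d=9 → l++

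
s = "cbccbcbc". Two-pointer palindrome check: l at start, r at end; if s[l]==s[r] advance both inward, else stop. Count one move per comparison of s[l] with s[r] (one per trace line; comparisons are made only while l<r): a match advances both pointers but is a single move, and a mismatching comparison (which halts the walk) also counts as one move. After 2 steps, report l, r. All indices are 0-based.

l=2, r=5

[0,7] 'c'=='c' → l++,r--
[1,6] 'b'=='b' → l++,r--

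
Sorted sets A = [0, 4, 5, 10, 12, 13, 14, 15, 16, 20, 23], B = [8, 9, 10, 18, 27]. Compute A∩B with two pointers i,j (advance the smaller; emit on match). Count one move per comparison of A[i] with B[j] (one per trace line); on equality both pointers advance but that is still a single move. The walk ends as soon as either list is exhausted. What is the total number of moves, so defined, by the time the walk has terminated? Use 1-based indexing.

14 moves

[i=1,j=1] 0<8 → i++
[i=2,j=1] 4<8 → i++
[i=3,j=1] 5<8 → i++
[i=4,j=1] 10>8 → j++
[i=4,j=2] 10>9 → j++
[i=4,j=3] 10==10 emit → i++,j++
[i=5,j=4] 12<18 → i++
[i=6,j=4] 13<18 → i++
[i=7,j=4] 14<18 → i++
[i=8,j=4] 15<18 → i++
[i=9,j=4] 16<18 → i++
[i=10,j=4] 20>18 → j++
[i=10,j=5] 20<27 → i++
[i=11,j=5] 23<27 → i++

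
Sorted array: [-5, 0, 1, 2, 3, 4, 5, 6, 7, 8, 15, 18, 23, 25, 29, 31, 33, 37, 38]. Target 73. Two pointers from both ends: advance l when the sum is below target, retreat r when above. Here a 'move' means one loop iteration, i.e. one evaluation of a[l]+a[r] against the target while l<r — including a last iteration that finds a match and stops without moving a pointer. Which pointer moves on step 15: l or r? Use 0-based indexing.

[0,18] -5+38=33 <73 → l++
[1,18] 0+38=38 <73 → l++
[2,18] 1+38=39 <73 → l++
[3,18] 2+38=40 <73 → l++
[4,18] 3+38=41 <73 → l++
[5,18] 4+38=42 <73 → l++
[6,18] 5+38=43 <73 → l++
[7,18] 6+38=44 <73 → l++
[8,18] 7+38=45 <73 → l++
[9,18] 8+38=46 <73 → l++
[10,18] 15+38=53 <73 → l++
[11,18] 18+38=56 <73 → l++
[12,18] 23+38=61 <73 → l++
[13,18] 25+38=63 <73 → l++
[14,18] 29+38=67 <73 → l++

l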